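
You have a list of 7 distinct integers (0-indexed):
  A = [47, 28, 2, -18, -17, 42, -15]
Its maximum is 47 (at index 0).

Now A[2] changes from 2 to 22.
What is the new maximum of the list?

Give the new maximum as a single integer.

Old max = 47 (at index 0)
Change: A[2] 2 -> 22
Changed element was NOT the old max.
  New max = max(old_max, new_val) = max(47, 22) = 47

Answer: 47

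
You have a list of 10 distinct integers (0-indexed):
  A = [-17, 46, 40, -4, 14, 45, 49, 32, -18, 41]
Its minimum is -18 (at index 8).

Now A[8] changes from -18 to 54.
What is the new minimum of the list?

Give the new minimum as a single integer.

Old min = -18 (at index 8)
Change: A[8] -18 -> 54
Changed element WAS the min. Need to check: is 54 still <= all others?
  Min of remaining elements: -17
  New min = min(54, -17) = -17

Answer: -17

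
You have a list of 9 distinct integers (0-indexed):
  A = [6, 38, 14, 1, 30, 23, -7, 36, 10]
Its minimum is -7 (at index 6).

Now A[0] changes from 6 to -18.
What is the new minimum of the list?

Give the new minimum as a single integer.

Old min = -7 (at index 6)
Change: A[0] 6 -> -18
Changed element was NOT the old min.
  New min = min(old_min, new_val) = min(-7, -18) = -18

Answer: -18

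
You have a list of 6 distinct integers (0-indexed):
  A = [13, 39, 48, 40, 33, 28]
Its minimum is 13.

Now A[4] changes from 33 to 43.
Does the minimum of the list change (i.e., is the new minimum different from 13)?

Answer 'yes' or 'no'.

Old min = 13
Change: A[4] 33 -> 43
Changed element was NOT the min; min changes only if 43 < 13.
New min = 13; changed? no

Answer: no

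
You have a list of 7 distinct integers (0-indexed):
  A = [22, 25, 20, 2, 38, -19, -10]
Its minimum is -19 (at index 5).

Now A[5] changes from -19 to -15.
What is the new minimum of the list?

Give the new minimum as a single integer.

Answer: -15

Derivation:
Old min = -19 (at index 5)
Change: A[5] -19 -> -15
Changed element WAS the min. Need to check: is -15 still <= all others?
  Min of remaining elements: -10
  New min = min(-15, -10) = -15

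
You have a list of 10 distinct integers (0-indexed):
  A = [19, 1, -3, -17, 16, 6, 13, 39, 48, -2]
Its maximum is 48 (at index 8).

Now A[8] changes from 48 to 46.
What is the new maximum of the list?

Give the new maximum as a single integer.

Old max = 48 (at index 8)
Change: A[8] 48 -> 46
Changed element WAS the max -> may need rescan.
  Max of remaining elements: 39
  New max = max(46, 39) = 46

Answer: 46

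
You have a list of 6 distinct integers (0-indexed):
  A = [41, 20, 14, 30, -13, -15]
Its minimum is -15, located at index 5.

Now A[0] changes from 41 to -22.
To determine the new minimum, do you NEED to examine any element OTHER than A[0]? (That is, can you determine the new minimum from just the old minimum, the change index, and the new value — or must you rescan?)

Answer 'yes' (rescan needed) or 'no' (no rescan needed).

Answer: no

Derivation:
Old min = -15 at index 5
Change at index 0: 41 -> -22
Index 0 was NOT the min. New min = min(-15, -22). No rescan of other elements needed.
Needs rescan: no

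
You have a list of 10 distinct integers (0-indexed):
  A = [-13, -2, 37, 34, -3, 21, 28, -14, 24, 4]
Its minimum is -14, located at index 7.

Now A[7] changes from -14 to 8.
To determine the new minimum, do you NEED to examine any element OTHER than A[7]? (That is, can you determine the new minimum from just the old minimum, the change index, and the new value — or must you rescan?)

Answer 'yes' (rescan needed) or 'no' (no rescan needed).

Answer: yes

Derivation:
Old min = -14 at index 7
Change at index 7: -14 -> 8
Index 7 WAS the min and new value 8 > old min -14. Must rescan other elements to find the new min.
Needs rescan: yes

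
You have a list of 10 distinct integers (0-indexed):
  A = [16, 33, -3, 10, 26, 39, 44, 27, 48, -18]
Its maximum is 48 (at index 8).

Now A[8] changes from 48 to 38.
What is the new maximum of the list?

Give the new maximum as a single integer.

Answer: 44

Derivation:
Old max = 48 (at index 8)
Change: A[8] 48 -> 38
Changed element WAS the max -> may need rescan.
  Max of remaining elements: 44
  New max = max(38, 44) = 44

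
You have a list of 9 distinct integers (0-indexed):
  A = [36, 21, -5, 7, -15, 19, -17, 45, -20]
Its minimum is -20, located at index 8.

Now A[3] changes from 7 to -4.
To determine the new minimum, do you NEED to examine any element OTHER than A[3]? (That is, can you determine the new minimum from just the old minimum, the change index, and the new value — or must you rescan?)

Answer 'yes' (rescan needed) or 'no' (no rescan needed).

Answer: no

Derivation:
Old min = -20 at index 8
Change at index 3: 7 -> -4
Index 3 was NOT the min. New min = min(-20, -4). No rescan of other elements needed.
Needs rescan: no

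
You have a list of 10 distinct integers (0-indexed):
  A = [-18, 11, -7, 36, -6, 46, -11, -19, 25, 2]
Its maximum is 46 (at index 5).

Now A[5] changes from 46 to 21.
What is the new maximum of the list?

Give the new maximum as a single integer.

Answer: 36

Derivation:
Old max = 46 (at index 5)
Change: A[5] 46 -> 21
Changed element WAS the max -> may need rescan.
  Max of remaining elements: 36
  New max = max(21, 36) = 36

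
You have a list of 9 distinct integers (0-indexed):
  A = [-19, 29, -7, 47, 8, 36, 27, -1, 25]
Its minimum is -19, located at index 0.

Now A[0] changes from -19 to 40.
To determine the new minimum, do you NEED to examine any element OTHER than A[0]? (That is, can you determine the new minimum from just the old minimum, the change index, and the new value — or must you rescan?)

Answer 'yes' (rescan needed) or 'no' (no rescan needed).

Old min = -19 at index 0
Change at index 0: -19 -> 40
Index 0 WAS the min and new value 40 > old min -19. Must rescan other elements to find the new min.
Needs rescan: yes

Answer: yes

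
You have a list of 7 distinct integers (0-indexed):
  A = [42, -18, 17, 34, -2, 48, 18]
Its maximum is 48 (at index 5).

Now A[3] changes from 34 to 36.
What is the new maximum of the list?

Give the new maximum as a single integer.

Answer: 48

Derivation:
Old max = 48 (at index 5)
Change: A[3] 34 -> 36
Changed element was NOT the old max.
  New max = max(old_max, new_val) = max(48, 36) = 48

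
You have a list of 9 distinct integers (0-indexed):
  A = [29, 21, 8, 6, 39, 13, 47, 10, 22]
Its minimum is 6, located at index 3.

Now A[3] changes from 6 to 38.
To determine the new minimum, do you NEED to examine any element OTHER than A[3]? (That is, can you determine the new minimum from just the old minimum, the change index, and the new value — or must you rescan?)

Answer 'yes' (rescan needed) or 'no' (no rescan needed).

Answer: yes

Derivation:
Old min = 6 at index 3
Change at index 3: 6 -> 38
Index 3 WAS the min and new value 38 > old min 6. Must rescan other elements to find the new min.
Needs rescan: yes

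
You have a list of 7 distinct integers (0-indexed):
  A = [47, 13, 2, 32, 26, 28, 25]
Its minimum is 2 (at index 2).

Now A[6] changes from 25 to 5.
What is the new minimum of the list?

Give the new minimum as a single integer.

Old min = 2 (at index 2)
Change: A[6] 25 -> 5
Changed element was NOT the old min.
  New min = min(old_min, new_val) = min(2, 5) = 2

Answer: 2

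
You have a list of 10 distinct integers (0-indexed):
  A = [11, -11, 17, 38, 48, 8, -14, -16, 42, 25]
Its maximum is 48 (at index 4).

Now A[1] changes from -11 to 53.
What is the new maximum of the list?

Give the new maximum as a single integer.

Answer: 53

Derivation:
Old max = 48 (at index 4)
Change: A[1] -11 -> 53
Changed element was NOT the old max.
  New max = max(old_max, new_val) = max(48, 53) = 53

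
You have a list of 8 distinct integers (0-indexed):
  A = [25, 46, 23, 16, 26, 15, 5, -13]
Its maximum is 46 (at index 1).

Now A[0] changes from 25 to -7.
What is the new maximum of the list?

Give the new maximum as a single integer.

Answer: 46

Derivation:
Old max = 46 (at index 1)
Change: A[0] 25 -> -7
Changed element was NOT the old max.
  New max = max(old_max, new_val) = max(46, -7) = 46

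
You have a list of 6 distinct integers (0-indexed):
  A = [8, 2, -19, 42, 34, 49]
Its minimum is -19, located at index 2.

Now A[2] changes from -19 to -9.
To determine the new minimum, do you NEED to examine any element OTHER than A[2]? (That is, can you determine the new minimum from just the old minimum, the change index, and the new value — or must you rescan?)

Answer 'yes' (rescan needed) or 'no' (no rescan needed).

Answer: yes

Derivation:
Old min = -19 at index 2
Change at index 2: -19 -> -9
Index 2 WAS the min and new value -9 > old min -19. Must rescan other elements to find the new min.
Needs rescan: yes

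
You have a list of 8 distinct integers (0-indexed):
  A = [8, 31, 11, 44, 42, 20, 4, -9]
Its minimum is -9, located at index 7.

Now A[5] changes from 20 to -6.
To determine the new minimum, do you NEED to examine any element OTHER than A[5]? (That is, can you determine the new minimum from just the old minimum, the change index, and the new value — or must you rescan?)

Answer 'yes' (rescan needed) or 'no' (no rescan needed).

Answer: no

Derivation:
Old min = -9 at index 7
Change at index 5: 20 -> -6
Index 5 was NOT the min. New min = min(-9, -6). No rescan of other elements needed.
Needs rescan: no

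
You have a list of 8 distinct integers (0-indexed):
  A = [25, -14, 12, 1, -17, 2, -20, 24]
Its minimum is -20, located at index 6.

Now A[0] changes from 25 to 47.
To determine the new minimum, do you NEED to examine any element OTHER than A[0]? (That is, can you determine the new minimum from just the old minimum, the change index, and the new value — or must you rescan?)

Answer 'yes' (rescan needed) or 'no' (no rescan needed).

Old min = -20 at index 6
Change at index 0: 25 -> 47
Index 0 was NOT the min. New min = min(-20, 47). No rescan of other elements needed.
Needs rescan: no

Answer: no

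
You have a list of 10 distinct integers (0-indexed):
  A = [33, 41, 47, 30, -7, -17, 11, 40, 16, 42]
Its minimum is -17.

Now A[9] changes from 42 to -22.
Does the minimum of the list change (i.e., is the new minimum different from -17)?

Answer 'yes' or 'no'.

Answer: yes

Derivation:
Old min = -17
Change: A[9] 42 -> -22
Changed element was NOT the min; min changes only if -22 < -17.
New min = -22; changed? yes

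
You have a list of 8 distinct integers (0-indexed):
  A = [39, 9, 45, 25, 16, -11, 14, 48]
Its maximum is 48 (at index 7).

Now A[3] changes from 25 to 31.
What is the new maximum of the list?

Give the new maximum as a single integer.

Answer: 48

Derivation:
Old max = 48 (at index 7)
Change: A[3] 25 -> 31
Changed element was NOT the old max.
  New max = max(old_max, new_val) = max(48, 31) = 48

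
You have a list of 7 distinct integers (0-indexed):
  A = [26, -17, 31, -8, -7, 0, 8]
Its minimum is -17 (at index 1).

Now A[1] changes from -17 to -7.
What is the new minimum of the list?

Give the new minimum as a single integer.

Answer: -8

Derivation:
Old min = -17 (at index 1)
Change: A[1] -17 -> -7
Changed element WAS the min. Need to check: is -7 still <= all others?
  Min of remaining elements: -8
  New min = min(-7, -8) = -8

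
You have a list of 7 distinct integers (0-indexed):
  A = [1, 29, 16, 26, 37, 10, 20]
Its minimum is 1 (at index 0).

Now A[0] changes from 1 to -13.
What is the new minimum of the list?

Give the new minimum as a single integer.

Answer: -13

Derivation:
Old min = 1 (at index 0)
Change: A[0] 1 -> -13
Changed element WAS the min. Need to check: is -13 still <= all others?
  Min of remaining elements: 10
  New min = min(-13, 10) = -13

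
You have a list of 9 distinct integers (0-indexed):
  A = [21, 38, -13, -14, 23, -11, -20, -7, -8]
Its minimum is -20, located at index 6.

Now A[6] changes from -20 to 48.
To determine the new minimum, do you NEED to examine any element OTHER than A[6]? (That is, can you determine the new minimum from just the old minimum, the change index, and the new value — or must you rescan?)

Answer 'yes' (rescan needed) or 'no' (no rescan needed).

Answer: yes

Derivation:
Old min = -20 at index 6
Change at index 6: -20 -> 48
Index 6 WAS the min and new value 48 > old min -20. Must rescan other elements to find the new min.
Needs rescan: yes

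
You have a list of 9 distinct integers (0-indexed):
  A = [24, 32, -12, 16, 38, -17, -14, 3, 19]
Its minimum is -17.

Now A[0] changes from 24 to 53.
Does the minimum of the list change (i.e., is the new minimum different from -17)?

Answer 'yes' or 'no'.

Old min = -17
Change: A[0] 24 -> 53
Changed element was NOT the min; min changes only if 53 < -17.
New min = -17; changed? no

Answer: no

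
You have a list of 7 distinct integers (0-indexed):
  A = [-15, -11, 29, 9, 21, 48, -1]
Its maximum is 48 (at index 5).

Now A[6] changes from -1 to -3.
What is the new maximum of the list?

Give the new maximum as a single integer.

Old max = 48 (at index 5)
Change: A[6] -1 -> -3
Changed element was NOT the old max.
  New max = max(old_max, new_val) = max(48, -3) = 48

Answer: 48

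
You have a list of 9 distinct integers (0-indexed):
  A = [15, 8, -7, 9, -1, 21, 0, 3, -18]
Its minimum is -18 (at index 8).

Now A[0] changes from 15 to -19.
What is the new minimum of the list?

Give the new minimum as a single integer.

Answer: -19

Derivation:
Old min = -18 (at index 8)
Change: A[0] 15 -> -19
Changed element was NOT the old min.
  New min = min(old_min, new_val) = min(-18, -19) = -19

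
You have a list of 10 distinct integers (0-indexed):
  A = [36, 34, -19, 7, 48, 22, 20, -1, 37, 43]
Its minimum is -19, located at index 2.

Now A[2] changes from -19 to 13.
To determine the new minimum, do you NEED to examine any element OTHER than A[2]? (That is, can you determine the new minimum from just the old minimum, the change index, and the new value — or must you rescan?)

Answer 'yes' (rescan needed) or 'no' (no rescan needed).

Answer: yes

Derivation:
Old min = -19 at index 2
Change at index 2: -19 -> 13
Index 2 WAS the min and new value 13 > old min -19. Must rescan other elements to find the new min.
Needs rescan: yes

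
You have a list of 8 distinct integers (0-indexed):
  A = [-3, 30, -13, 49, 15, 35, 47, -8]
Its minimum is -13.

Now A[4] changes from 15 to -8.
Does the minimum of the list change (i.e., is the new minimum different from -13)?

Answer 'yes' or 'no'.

Answer: no

Derivation:
Old min = -13
Change: A[4] 15 -> -8
Changed element was NOT the min; min changes only if -8 < -13.
New min = -13; changed? no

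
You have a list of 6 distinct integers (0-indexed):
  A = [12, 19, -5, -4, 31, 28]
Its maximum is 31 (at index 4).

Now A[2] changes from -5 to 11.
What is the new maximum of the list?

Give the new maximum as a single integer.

Old max = 31 (at index 4)
Change: A[2] -5 -> 11
Changed element was NOT the old max.
  New max = max(old_max, new_val) = max(31, 11) = 31

Answer: 31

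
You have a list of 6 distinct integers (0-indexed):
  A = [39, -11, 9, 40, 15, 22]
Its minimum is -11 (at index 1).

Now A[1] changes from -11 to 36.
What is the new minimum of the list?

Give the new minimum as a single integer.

Answer: 9

Derivation:
Old min = -11 (at index 1)
Change: A[1] -11 -> 36
Changed element WAS the min. Need to check: is 36 still <= all others?
  Min of remaining elements: 9
  New min = min(36, 9) = 9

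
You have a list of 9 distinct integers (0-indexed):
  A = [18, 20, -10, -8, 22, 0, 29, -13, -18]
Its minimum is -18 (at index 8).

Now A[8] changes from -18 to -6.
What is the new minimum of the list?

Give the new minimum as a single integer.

Old min = -18 (at index 8)
Change: A[8] -18 -> -6
Changed element WAS the min. Need to check: is -6 still <= all others?
  Min of remaining elements: -13
  New min = min(-6, -13) = -13

Answer: -13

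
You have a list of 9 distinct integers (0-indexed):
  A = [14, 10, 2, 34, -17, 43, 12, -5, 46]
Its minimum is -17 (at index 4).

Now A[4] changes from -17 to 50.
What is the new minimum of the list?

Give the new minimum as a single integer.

Old min = -17 (at index 4)
Change: A[4] -17 -> 50
Changed element WAS the min. Need to check: is 50 still <= all others?
  Min of remaining elements: -5
  New min = min(50, -5) = -5

Answer: -5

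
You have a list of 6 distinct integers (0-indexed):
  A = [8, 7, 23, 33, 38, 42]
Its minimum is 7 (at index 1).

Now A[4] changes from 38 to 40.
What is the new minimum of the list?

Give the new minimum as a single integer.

Answer: 7

Derivation:
Old min = 7 (at index 1)
Change: A[4] 38 -> 40
Changed element was NOT the old min.
  New min = min(old_min, new_val) = min(7, 40) = 7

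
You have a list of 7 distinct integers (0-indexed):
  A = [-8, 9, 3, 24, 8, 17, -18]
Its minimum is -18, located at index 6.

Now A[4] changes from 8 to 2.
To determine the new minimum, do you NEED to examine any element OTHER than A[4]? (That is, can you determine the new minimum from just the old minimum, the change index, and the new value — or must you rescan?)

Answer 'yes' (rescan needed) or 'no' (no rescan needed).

Answer: no

Derivation:
Old min = -18 at index 6
Change at index 4: 8 -> 2
Index 4 was NOT the min. New min = min(-18, 2). No rescan of other elements needed.
Needs rescan: no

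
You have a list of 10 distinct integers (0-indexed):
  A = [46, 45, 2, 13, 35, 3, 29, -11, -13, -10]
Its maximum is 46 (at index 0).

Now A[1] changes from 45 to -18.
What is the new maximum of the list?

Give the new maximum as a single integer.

Old max = 46 (at index 0)
Change: A[1] 45 -> -18
Changed element was NOT the old max.
  New max = max(old_max, new_val) = max(46, -18) = 46

Answer: 46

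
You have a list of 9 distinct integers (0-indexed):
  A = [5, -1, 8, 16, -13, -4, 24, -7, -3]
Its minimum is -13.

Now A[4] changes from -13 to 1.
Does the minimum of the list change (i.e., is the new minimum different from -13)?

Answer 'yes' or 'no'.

Answer: yes

Derivation:
Old min = -13
Change: A[4] -13 -> 1
Changed element was the min; new min must be rechecked.
New min = -7; changed? yes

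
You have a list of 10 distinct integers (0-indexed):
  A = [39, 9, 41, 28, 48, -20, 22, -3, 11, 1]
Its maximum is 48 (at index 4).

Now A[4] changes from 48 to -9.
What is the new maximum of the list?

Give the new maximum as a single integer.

Old max = 48 (at index 4)
Change: A[4] 48 -> -9
Changed element WAS the max -> may need rescan.
  Max of remaining elements: 41
  New max = max(-9, 41) = 41

Answer: 41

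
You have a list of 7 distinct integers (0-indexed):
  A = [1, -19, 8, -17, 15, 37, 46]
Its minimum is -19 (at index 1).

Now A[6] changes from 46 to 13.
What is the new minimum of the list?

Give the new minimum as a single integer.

Old min = -19 (at index 1)
Change: A[6] 46 -> 13
Changed element was NOT the old min.
  New min = min(old_min, new_val) = min(-19, 13) = -19

Answer: -19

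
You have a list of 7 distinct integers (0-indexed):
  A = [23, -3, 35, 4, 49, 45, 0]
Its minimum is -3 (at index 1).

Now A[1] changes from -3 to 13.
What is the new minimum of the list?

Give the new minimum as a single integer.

Old min = -3 (at index 1)
Change: A[1] -3 -> 13
Changed element WAS the min. Need to check: is 13 still <= all others?
  Min of remaining elements: 0
  New min = min(13, 0) = 0

Answer: 0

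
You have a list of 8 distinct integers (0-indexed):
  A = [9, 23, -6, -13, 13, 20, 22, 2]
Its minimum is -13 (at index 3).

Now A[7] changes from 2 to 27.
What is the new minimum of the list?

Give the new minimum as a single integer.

Answer: -13

Derivation:
Old min = -13 (at index 3)
Change: A[7] 2 -> 27
Changed element was NOT the old min.
  New min = min(old_min, new_val) = min(-13, 27) = -13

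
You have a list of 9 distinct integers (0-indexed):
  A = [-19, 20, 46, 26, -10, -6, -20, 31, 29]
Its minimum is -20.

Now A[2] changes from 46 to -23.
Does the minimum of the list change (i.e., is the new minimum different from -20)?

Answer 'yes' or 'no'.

Old min = -20
Change: A[2] 46 -> -23
Changed element was NOT the min; min changes only if -23 < -20.
New min = -23; changed? yes

Answer: yes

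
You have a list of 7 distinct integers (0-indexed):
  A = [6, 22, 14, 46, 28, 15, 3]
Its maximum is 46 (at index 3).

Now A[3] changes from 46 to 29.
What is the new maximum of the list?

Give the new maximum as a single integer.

Old max = 46 (at index 3)
Change: A[3] 46 -> 29
Changed element WAS the max -> may need rescan.
  Max of remaining elements: 28
  New max = max(29, 28) = 29

Answer: 29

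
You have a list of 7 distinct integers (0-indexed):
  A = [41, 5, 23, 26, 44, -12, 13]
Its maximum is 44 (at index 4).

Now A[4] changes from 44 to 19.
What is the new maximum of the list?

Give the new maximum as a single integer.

Old max = 44 (at index 4)
Change: A[4] 44 -> 19
Changed element WAS the max -> may need rescan.
  Max of remaining elements: 41
  New max = max(19, 41) = 41

Answer: 41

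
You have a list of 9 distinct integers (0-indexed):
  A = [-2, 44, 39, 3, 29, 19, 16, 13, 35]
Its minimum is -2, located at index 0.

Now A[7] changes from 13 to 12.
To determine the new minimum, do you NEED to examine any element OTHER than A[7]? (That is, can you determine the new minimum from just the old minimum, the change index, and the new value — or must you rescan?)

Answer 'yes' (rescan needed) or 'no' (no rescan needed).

Old min = -2 at index 0
Change at index 7: 13 -> 12
Index 7 was NOT the min. New min = min(-2, 12). No rescan of other elements needed.
Needs rescan: no

Answer: no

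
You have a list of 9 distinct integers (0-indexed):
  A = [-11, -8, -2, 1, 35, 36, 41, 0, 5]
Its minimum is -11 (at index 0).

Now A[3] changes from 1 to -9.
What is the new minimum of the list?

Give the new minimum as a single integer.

Old min = -11 (at index 0)
Change: A[3] 1 -> -9
Changed element was NOT the old min.
  New min = min(old_min, new_val) = min(-11, -9) = -11

Answer: -11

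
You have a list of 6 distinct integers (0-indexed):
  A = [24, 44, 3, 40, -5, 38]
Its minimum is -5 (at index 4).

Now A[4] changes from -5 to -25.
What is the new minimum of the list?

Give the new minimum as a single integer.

Old min = -5 (at index 4)
Change: A[4] -5 -> -25
Changed element WAS the min. Need to check: is -25 still <= all others?
  Min of remaining elements: 3
  New min = min(-25, 3) = -25

Answer: -25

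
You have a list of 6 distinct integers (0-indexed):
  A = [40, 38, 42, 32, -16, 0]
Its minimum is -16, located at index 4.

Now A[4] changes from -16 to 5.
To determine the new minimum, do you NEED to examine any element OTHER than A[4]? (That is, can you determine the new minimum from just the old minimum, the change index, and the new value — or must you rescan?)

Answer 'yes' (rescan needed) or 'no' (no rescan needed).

Old min = -16 at index 4
Change at index 4: -16 -> 5
Index 4 WAS the min and new value 5 > old min -16. Must rescan other elements to find the new min.
Needs rescan: yes

Answer: yes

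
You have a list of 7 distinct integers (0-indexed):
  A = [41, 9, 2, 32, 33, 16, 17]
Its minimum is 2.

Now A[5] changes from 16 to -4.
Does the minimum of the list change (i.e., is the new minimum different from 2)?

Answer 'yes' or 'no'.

Answer: yes

Derivation:
Old min = 2
Change: A[5] 16 -> -4
Changed element was NOT the min; min changes only if -4 < 2.
New min = -4; changed? yes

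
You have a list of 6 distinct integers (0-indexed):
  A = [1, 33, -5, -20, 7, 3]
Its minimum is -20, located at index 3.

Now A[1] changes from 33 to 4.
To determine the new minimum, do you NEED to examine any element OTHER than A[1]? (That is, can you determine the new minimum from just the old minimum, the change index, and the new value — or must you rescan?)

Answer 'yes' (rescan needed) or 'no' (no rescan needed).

Old min = -20 at index 3
Change at index 1: 33 -> 4
Index 1 was NOT the min. New min = min(-20, 4). No rescan of other elements needed.
Needs rescan: no

Answer: no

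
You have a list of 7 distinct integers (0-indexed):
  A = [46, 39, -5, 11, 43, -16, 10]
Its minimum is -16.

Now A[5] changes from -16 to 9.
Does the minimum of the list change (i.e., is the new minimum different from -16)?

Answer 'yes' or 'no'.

Answer: yes

Derivation:
Old min = -16
Change: A[5] -16 -> 9
Changed element was the min; new min must be rechecked.
New min = -5; changed? yes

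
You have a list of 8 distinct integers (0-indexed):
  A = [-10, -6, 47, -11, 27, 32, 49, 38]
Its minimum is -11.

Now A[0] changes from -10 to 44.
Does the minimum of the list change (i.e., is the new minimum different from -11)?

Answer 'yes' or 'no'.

Answer: no

Derivation:
Old min = -11
Change: A[0] -10 -> 44
Changed element was NOT the min; min changes only if 44 < -11.
New min = -11; changed? no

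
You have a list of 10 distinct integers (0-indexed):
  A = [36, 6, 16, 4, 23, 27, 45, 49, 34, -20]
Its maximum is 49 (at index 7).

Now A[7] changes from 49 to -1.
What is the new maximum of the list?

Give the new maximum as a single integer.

Old max = 49 (at index 7)
Change: A[7] 49 -> -1
Changed element WAS the max -> may need rescan.
  Max of remaining elements: 45
  New max = max(-1, 45) = 45

Answer: 45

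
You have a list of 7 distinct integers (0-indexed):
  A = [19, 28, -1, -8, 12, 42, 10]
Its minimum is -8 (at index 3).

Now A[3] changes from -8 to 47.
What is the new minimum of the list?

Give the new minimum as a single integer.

Answer: -1

Derivation:
Old min = -8 (at index 3)
Change: A[3] -8 -> 47
Changed element WAS the min. Need to check: is 47 still <= all others?
  Min of remaining elements: -1
  New min = min(47, -1) = -1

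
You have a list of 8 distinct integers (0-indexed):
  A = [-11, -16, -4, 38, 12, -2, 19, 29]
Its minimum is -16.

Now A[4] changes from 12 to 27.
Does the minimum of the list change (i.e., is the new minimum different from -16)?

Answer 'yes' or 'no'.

Answer: no

Derivation:
Old min = -16
Change: A[4] 12 -> 27
Changed element was NOT the min; min changes only if 27 < -16.
New min = -16; changed? no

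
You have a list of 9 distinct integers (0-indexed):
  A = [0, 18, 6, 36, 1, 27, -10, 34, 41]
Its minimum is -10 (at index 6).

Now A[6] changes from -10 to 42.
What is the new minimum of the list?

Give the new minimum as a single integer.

Answer: 0

Derivation:
Old min = -10 (at index 6)
Change: A[6] -10 -> 42
Changed element WAS the min. Need to check: is 42 still <= all others?
  Min of remaining elements: 0
  New min = min(42, 0) = 0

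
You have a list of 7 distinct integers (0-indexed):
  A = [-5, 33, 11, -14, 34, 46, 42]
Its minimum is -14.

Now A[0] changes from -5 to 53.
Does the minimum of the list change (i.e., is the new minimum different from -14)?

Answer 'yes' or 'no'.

Old min = -14
Change: A[0] -5 -> 53
Changed element was NOT the min; min changes only if 53 < -14.
New min = -14; changed? no

Answer: no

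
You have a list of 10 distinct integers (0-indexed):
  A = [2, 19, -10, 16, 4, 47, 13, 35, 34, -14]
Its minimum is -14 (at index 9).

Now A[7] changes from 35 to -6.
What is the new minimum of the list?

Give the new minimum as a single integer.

Old min = -14 (at index 9)
Change: A[7] 35 -> -6
Changed element was NOT the old min.
  New min = min(old_min, new_val) = min(-14, -6) = -14

Answer: -14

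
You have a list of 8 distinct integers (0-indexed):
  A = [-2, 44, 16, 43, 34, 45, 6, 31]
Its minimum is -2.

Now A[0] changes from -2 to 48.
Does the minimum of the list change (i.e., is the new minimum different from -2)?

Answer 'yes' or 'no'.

Old min = -2
Change: A[0] -2 -> 48
Changed element was the min; new min must be rechecked.
New min = 6; changed? yes

Answer: yes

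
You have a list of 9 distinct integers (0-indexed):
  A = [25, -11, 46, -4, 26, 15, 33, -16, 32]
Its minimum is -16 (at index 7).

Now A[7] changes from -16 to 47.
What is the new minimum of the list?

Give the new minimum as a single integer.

Answer: -11

Derivation:
Old min = -16 (at index 7)
Change: A[7] -16 -> 47
Changed element WAS the min. Need to check: is 47 still <= all others?
  Min of remaining elements: -11
  New min = min(47, -11) = -11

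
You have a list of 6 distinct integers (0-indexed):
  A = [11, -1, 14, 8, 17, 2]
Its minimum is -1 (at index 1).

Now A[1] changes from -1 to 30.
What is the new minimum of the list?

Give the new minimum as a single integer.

Answer: 2

Derivation:
Old min = -1 (at index 1)
Change: A[1] -1 -> 30
Changed element WAS the min. Need to check: is 30 still <= all others?
  Min of remaining elements: 2
  New min = min(30, 2) = 2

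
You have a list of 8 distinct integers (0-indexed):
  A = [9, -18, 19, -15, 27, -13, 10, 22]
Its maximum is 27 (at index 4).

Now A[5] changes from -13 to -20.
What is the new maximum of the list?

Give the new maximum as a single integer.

Answer: 27

Derivation:
Old max = 27 (at index 4)
Change: A[5] -13 -> -20
Changed element was NOT the old max.
  New max = max(old_max, new_val) = max(27, -20) = 27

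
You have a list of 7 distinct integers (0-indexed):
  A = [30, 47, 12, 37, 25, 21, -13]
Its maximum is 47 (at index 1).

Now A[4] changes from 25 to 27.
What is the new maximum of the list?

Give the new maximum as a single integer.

Old max = 47 (at index 1)
Change: A[4] 25 -> 27
Changed element was NOT the old max.
  New max = max(old_max, new_val) = max(47, 27) = 47

Answer: 47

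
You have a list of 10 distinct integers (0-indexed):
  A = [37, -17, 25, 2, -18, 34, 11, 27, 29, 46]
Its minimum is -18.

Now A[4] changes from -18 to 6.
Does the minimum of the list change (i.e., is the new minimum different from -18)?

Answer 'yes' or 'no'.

Old min = -18
Change: A[4] -18 -> 6
Changed element was the min; new min must be rechecked.
New min = -17; changed? yes

Answer: yes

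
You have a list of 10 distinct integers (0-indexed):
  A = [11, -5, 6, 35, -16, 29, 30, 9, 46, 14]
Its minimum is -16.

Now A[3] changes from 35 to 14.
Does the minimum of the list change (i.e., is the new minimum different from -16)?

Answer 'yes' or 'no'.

Old min = -16
Change: A[3] 35 -> 14
Changed element was NOT the min; min changes only if 14 < -16.
New min = -16; changed? no

Answer: no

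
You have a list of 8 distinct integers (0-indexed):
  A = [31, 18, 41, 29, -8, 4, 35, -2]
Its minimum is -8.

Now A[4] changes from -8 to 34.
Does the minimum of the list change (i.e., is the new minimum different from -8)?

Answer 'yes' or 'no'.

Answer: yes

Derivation:
Old min = -8
Change: A[4] -8 -> 34
Changed element was the min; new min must be rechecked.
New min = -2; changed? yes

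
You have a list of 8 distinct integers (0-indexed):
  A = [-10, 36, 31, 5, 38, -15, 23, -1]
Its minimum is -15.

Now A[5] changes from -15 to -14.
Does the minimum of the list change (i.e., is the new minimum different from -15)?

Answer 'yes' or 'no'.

Old min = -15
Change: A[5] -15 -> -14
Changed element was the min; new min must be rechecked.
New min = -14; changed? yes

Answer: yes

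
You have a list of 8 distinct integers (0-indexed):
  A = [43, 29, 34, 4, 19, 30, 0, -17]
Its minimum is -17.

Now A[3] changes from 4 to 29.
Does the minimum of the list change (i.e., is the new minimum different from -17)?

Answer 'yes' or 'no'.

Answer: no

Derivation:
Old min = -17
Change: A[3] 4 -> 29
Changed element was NOT the min; min changes only if 29 < -17.
New min = -17; changed? no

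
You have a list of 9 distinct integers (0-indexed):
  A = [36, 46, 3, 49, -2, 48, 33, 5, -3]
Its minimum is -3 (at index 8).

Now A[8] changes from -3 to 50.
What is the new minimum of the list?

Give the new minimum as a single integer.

Old min = -3 (at index 8)
Change: A[8] -3 -> 50
Changed element WAS the min. Need to check: is 50 still <= all others?
  Min of remaining elements: -2
  New min = min(50, -2) = -2

Answer: -2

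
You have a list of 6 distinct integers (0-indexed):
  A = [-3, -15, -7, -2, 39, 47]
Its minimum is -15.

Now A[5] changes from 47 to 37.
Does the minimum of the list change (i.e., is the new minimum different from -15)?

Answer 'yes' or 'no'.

Old min = -15
Change: A[5] 47 -> 37
Changed element was NOT the min; min changes only if 37 < -15.
New min = -15; changed? no

Answer: no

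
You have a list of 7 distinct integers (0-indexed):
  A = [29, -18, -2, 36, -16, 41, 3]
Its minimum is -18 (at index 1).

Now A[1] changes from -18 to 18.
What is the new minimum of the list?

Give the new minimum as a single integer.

Answer: -16

Derivation:
Old min = -18 (at index 1)
Change: A[1] -18 -> 18
Changed element WAS the min. Need to check: is 18 still <= all others?
  Min of remaining elements: -16
  New min = min(18, -16) = -16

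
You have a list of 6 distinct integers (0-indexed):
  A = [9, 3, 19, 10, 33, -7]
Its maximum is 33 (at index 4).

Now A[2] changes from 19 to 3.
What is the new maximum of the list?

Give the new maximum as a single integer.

Old max = 33 (at index 4)
Change: A[2] 19 -> 3
Changed element was NOT the old max.
  New max = max(old_max, new_val) = max(33, 3) = 33

Answer: 33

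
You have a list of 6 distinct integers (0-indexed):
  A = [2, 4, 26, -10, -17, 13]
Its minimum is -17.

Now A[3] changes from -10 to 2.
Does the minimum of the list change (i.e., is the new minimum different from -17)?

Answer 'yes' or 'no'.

Answer: no

Derivation:
Old min = -17
Change: A[3] -10 -> 2
Changed element was NOT the min; min changes only if 2 < -17.
New min = -17; changed? no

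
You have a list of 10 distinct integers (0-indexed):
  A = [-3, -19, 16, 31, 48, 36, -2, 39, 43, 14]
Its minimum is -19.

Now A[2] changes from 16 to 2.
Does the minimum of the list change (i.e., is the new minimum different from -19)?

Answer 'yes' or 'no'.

Answer: no

Derivation:
Old min = -19
Change: A[2] 16 -> 2
Changed element was NOT the min; min changes only if 2 < -19.
New min = -19; changed? no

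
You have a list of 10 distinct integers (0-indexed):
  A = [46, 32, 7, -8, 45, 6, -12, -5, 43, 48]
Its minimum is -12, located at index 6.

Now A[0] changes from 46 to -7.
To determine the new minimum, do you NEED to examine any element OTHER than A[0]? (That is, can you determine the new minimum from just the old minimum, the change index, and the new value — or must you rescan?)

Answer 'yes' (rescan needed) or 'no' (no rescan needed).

Answer: no

Derivation:
Old min = -12 at index 6
Change at index 0: 46 -> -7
Index 0 was NOT the min. New min = min(-12, -7). No rescan of other elements needed.
Needs rescan: no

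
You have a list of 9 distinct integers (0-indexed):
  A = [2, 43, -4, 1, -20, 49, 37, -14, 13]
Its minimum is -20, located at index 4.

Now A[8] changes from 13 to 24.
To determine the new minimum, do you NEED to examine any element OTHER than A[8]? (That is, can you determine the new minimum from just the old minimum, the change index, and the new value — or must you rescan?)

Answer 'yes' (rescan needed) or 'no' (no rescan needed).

Answer: no

Derivation:
Old min = -20 at index 4
Change at index 8: 13 -> 24
Index 8 was NOT the min. New min = min(-20, 24). No rescan of other elements needed.
Needs rescan: no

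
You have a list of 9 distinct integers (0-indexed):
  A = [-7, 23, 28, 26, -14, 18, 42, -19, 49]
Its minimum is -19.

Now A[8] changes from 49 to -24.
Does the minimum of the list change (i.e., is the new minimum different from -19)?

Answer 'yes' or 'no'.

Answer: yes

Derivation:
Old min = -19
Change: A[8] 49 -> -24
Changed element was NOT the min; min changes only if -24 < -19.
New min = -24; changed? yes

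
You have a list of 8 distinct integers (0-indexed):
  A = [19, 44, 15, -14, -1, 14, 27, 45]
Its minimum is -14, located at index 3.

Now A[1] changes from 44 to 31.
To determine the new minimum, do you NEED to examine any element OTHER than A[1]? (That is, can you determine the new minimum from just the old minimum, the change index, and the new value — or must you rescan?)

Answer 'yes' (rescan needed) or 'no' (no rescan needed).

Answer: no

Derivation:
Old min = -14 at index 3
Change at index 1: 44 -> 31
Index 1 was NOT the min. New min = min(-14, 31). No rescan of other elements needed.
Needs rescan: no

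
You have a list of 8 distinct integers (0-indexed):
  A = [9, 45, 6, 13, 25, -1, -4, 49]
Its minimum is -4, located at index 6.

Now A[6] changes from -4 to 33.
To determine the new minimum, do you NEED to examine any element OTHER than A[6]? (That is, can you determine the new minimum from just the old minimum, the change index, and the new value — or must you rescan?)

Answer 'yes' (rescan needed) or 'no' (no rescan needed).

Old min = -4 at index 6
Change at index 6: -4 -> 33
Index 6 WAS the min and new value 33 > old min -4. Must rescan other elements to find the new min.
Needs rescan: yes

Answer: yes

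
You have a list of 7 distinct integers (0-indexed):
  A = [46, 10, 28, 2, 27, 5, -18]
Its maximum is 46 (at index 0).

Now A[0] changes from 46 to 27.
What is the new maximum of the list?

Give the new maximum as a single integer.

Old max = 46 (at index 0)
Change: A[0] 46 -> 27
Changed element WAS the max -> may need rescan.
  Max of remaining elements: 28
  New max = max(27, 28) = 28

Answer: 28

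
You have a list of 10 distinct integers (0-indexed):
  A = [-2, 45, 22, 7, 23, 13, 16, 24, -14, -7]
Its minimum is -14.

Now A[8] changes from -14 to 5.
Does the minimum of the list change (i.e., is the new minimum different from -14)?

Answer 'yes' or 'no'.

Answer: yes

Derivation:
Old min = -14
Change: A[8] -14 -> 5
Changed element was the min; new min must be rechecked.
New min = -7; changed? yes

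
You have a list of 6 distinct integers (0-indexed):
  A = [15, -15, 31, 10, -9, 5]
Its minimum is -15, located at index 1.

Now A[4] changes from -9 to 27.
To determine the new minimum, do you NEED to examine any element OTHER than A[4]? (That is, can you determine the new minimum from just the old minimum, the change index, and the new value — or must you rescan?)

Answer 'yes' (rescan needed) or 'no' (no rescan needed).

Answer: no

Derivation:
Old min = -15 at index 1
Change at index 4: -9 -> 27
Index 4 was NOT the min. New min = min(-15, 27). No rescan of other elements needed.
Needs rescan: no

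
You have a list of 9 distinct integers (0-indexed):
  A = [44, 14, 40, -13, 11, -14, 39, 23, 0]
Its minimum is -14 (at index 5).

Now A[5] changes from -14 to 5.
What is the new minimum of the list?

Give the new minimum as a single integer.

Answer: -13

Derivation:
Old min = -14 (at index 5)
Change: A[5] -14 -> 5
Changed element WAS the min. Need to check: is 5 still <= all others?
  Min of remaining elements: -13
  New min = min(5, -13) = -13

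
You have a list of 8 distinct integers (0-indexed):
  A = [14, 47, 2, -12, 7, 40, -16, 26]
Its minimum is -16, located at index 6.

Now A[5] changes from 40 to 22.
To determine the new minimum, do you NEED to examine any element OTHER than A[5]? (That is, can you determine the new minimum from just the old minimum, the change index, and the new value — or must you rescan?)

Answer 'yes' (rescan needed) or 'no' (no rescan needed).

Answer: no

Derivation:
Old min = -16 at index 6
Change at index 5: 40 -> 22
Index 5 was NOT the min. New min = min(-16, 22). No rescan of other elements needed.
Needs rescan: no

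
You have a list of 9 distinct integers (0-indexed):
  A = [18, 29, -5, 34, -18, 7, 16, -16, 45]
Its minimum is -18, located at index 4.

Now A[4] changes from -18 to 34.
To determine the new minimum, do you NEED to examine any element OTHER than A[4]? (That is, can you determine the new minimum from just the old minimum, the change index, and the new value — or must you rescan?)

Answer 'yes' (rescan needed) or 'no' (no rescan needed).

Old min = -18 at index 4
Change at index 4: -18 -> 34
Index 4 WAS the min and new value 34 > old min -18. Must rescan other elements to find the new min.
Needs rescan: yes

Answer: yes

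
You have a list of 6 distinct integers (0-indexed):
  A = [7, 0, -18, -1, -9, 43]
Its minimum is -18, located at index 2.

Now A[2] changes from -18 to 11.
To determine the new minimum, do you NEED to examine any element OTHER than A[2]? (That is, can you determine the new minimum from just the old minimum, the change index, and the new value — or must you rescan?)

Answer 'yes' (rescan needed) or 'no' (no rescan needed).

Old min = -18 at index 2
Change at index 2: -18 -> 11
Index 2 WAS the min and new value 11 > old min -18. Must rescan other elements to find the new min.
Needs rescan: yes

Answer: yes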